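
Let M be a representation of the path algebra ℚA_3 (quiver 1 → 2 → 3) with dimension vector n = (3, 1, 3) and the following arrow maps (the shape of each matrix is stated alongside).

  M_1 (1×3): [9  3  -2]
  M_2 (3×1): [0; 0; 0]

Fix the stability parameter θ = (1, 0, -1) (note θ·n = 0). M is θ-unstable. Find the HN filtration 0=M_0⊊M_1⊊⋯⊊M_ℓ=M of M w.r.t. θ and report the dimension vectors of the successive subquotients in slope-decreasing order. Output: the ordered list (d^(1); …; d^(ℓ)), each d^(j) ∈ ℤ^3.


Via rank(M_{q-1}∘⋯∘M_p): M ≅ I[1,1]^2, I[1,2], I[3,3]^3.
μ_θ-semistable layers: μ^(1)=1; μ^(2)=1/2; μ^(3)=-1

((2, 0, 0); (1, 1, 0); (0, 0, 3))


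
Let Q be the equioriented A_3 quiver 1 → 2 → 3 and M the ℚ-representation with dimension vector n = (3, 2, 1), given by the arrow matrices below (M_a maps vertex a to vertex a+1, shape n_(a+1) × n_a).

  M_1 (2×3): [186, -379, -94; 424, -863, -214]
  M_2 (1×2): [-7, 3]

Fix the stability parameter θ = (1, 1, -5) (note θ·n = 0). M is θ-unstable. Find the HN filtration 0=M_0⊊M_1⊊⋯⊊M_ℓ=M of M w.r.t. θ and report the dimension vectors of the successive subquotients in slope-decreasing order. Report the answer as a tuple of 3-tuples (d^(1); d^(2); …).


Barcode: M ≅ I[1,1], I[1,2], I[1,3]. HN layers by μ_θ (2 steps, strictly decreasing):
  μ^(1)=1; μ^(2)=-1

((2, 1, 0); (1, 1, 1))


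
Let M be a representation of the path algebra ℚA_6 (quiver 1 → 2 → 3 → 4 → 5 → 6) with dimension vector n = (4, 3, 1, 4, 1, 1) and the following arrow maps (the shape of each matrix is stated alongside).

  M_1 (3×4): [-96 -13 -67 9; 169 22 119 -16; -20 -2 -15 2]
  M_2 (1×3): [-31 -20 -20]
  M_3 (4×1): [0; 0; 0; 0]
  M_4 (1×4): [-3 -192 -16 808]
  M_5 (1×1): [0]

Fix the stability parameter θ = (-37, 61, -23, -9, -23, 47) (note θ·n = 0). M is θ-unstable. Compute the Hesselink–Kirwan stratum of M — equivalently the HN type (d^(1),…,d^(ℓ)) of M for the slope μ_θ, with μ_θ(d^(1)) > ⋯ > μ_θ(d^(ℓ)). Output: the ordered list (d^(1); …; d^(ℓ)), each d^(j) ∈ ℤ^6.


Via rank(M_{q-1}∘⋯∘M_p): M ≅ I[1,1], I[1,2]^2, I[1,3], I[4,4]^3, I[4,5], I[6,6].
μ_θ-semistable layers: μ^(1)=61; μ^(2)=47; μ^(3)=19; μ^(4)=-9; μ^(5)=-16; μ^(6)=-37

((0, 2, 0, 0, 0, 0); (0, 0, 0, 0, 0, 1); (0, 1, 1, 0, 0, 0); (0, 0, 0, 3, 0, 0); (0, 0, 0, 1, 1, 0); (4, 0, 0, 0, 0, 0))


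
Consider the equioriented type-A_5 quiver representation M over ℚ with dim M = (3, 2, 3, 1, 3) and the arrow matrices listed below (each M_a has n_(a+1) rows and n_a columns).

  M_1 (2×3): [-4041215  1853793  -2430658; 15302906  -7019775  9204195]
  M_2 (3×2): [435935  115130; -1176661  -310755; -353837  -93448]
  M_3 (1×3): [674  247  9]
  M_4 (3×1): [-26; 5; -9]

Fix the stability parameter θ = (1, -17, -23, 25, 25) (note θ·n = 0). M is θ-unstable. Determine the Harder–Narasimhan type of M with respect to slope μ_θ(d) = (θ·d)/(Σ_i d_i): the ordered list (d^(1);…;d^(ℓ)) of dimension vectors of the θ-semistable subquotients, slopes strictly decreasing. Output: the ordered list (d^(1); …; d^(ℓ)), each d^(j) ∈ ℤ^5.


Via rank(M_{q-1}∘⋯∘M_p): M ≅ I[1,1], I[1,3], I[1,5], I[3,3], I[5,5]^2.
μ_θ-semistable layers: μ^(1)=25; μ^(2)=1; μ^(3)=-13; μ^(4)=-23

((0, 0, 0, 1, 3); (1, 0, 0, 0, 0); (2, 2, 2, 0, 0); (0, 0, 1, 0, 0))


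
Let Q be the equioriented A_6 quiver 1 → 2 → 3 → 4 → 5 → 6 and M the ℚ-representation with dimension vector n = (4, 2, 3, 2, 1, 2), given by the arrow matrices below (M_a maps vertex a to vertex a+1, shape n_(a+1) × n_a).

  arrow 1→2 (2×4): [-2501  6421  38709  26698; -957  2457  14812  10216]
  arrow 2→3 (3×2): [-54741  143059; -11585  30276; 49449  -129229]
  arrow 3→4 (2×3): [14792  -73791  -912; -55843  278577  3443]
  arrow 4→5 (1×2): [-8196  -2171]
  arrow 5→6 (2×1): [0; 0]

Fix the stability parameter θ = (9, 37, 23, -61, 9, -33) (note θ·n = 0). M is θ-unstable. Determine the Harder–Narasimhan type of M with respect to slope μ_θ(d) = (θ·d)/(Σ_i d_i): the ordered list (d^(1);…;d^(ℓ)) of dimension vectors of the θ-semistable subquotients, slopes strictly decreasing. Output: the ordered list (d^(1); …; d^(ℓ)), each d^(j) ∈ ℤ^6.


Interval decomposition of M: I[1,1]^2, I[1,3], I[1,5], I[3,4], I[6,6]^2.
HN type (ℓ=5): μ^(1)=30; μ^(2)=9; μ^(3)=2; μ^(4)=-19; μ^(5)=-33

((0, 1, 1, 0, 0, 0); (3, 0, 0, 0, 1, 0); (1, 1, 1, 1, 0, 0); (0, 0, 1, 1, 0, 0); (0, 0, 0, 0, 0, 2))


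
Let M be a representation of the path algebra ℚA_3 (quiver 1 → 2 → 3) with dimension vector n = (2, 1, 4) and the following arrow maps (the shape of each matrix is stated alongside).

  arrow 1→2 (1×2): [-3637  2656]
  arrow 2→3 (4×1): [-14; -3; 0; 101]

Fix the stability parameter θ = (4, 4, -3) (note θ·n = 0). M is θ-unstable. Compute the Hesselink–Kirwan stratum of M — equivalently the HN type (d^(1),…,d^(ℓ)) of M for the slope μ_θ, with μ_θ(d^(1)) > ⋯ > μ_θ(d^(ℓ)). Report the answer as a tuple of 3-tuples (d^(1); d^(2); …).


Barcode: M ≅ I[1,1], I[1,3], I[3,3]^3. HN layers by μ_θ (3 steps, strictly decreasing):
  μ^(1)=4; μ^(2)=5/3; μ^(3)=-3

((1, 0, 0); (1, 1, 1); (0, 0, 3))


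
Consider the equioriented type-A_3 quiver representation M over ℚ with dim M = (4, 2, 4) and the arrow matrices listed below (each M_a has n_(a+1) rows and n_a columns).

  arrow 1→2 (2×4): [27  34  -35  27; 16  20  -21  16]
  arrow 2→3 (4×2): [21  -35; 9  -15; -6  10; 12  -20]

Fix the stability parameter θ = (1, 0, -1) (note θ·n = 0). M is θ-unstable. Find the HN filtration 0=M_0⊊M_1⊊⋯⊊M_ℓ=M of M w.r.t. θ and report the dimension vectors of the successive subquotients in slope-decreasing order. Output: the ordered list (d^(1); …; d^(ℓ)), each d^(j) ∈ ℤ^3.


Barcode: M ≅ I[1,1]^2, I[1,2], I[1,3], I[3,3]^3. HN layers by μ_θ (4 steps, strictly decreasing):
  μ^(1)=1; μ^(2)=1/2; μ^(3)=0; μ^(4)=-1

((2, 0, 0); (1, 1, 0); (1, 1, 1); (0, 0, 3))


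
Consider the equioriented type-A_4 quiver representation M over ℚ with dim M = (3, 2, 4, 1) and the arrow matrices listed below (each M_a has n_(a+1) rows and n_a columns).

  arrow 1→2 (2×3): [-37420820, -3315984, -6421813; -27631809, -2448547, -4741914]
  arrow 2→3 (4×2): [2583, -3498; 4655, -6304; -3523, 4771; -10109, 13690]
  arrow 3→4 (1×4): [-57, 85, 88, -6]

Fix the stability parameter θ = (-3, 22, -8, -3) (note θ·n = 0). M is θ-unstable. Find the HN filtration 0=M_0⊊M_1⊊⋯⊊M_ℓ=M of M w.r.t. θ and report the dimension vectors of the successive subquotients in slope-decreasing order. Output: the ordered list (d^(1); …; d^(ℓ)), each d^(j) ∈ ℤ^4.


Interval decomposition of M: I[1,1], I[1,3], I[1,4], I[3,3]^2.
HN type (ℓ=4): μ^(1)=7; μ^(2)=11/3; μ^(3)=-3; μ^(4)=-8

((0, 1, 1, 0); (0, 1, 1, 1); (3, 0, 0, 0); (0, 0, 2, 0))


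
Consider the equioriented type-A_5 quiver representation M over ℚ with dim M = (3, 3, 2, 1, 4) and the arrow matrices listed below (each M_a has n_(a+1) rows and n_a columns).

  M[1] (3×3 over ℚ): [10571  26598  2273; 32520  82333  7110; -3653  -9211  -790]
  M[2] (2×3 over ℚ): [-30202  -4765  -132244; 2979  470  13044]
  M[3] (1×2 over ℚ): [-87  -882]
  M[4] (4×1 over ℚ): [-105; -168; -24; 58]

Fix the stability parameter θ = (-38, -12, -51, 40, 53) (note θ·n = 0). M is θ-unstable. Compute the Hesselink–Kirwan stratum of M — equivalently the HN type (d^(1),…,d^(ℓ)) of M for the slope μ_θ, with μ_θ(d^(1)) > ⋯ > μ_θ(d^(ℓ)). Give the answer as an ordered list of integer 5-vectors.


Barcode: M ≅ I[1,2], I[1,3], I[1,5], I[5,5]^3. HN layers by μ_θ (5 steps, strictly decreasing):
  μ^(1)=53; μ^(2)=40; μ^(3)=-12; μ^(4)=-63/2; μ^(5)=-38

((0, 0, 0, 0, 4); (0, 0, 0, 1, 0); (0, 1, 0, 0, 0); (0, 2, 2, 0, 0); (3, 0, 0, 0, 0))


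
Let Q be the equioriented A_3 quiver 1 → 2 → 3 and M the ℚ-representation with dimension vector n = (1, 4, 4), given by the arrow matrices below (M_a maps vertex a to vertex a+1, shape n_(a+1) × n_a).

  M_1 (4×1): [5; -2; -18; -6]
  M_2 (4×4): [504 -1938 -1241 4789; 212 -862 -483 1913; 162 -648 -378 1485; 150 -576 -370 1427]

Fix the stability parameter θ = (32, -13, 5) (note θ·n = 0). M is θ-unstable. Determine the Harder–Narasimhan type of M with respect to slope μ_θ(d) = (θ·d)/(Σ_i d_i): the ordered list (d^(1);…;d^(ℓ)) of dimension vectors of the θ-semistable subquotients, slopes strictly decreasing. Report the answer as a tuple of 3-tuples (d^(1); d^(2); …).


Barcode: M ≅ I[1,2], I[2,2], I[2,3]^2, I[3,3]^2. HN layers by μ_θ (3 steps, strictly decreasing):
  μ^(1)=19/2; μ^(2)=5; μ^(3)=-13

((1, 1, 0); (0, 0, 4); (0, 3, 0))


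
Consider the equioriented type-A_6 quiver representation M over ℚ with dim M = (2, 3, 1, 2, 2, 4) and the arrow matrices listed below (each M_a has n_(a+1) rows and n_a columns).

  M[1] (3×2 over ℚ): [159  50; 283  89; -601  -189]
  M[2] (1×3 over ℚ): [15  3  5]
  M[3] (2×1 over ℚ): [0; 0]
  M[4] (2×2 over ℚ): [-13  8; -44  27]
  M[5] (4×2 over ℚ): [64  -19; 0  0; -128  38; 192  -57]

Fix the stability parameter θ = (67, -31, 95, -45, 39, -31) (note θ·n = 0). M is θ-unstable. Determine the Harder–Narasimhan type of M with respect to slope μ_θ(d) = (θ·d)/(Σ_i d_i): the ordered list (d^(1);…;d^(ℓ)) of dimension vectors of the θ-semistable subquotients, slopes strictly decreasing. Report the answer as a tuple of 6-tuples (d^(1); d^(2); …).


Barcode: M ≅ I[1,2], I[1,3], I[2,2], I[4,5], I[4,6], I[6,6]^3. HN layers by μ_θ (6 steps, strictly decreasing):
  μ^(1)=95; μ^(2)=39; μ^(3)=18; μ^(4)=4; μ^(5)=-31; μ^(6)=-45

((0, 0, 1, 0, 0, 0); (0, 0, 0, 0, 1, 0); (2, 2, 0, 0, 0, 0); (0, 0, 0, 0, 1, 1); (0, 1, 0, 0, 0, 3); (0, 0, 0, 2, 0, 0))


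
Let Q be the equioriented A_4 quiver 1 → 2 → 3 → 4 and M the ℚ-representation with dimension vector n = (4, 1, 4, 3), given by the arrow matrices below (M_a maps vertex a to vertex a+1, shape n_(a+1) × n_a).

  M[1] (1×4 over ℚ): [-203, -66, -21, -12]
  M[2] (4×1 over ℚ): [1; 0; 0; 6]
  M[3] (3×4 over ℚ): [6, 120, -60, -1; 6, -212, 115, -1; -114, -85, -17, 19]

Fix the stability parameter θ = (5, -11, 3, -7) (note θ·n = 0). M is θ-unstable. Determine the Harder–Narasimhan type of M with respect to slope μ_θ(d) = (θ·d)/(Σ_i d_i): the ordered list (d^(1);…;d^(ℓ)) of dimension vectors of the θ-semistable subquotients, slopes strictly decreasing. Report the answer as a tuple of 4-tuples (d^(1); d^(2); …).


Interval decomposition of M: I[1,1]^3, I[1,3], I[3,4]^3.
HN type (ℓ=4): μ^(1)=5; μ^(2)=3; μ^(3)=-2; μ^(4)=-3

((3, 0, 0, 0); (0, 0, 1, 0); (0, 0, 3, 3); (1, 1, 0, 0))


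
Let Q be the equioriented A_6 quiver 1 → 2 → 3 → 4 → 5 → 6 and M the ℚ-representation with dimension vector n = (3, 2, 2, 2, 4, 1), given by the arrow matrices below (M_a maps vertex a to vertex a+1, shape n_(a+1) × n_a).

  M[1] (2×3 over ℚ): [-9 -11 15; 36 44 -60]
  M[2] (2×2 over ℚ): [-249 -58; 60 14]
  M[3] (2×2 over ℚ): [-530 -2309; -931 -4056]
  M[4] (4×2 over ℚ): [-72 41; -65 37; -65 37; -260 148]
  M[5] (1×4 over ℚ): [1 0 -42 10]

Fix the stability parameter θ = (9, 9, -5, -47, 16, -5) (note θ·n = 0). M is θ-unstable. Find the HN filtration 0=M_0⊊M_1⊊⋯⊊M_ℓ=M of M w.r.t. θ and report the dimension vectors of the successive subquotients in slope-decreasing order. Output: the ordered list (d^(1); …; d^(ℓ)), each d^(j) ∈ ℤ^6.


Barcode: M ≅ I[1,1]^2, I[1,6], I[2,5], I[5,5]^2. HN layers by μ_θ (5 steps, strictly decreasing):
  μ^(1)=16; μ^(2)=9; μ^(3)=11/2; μ^(4)=-17/2; μ^(5)=-43/3

((0, 0, 0, 0, 3, 0); (2, 0, 0, 0, 0, 0); (0, 0, 0, 0, 1, 1); (1, 1, 1, 1, 0, 0); (0, 1, 1, 1, 0, 0))


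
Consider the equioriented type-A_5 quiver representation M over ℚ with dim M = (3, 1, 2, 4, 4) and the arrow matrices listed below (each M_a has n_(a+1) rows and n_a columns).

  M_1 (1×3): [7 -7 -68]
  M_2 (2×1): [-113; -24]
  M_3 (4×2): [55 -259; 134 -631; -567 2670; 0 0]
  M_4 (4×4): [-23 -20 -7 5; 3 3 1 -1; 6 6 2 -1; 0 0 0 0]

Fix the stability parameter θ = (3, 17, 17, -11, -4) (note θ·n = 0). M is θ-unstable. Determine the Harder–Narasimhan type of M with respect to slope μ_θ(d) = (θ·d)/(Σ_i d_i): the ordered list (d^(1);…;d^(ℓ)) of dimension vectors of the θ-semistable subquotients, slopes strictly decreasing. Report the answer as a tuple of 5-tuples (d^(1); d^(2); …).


Barcode: M ≅ I[1,1]^2, I[1,4], I[3,5], I[4,5]^2, I[5,5]. HN layers by μ_θ (5 steps, strictly decreasing):
  μ^(1)=23/3; μ^(2)=3; μ^(3)=2/3; μ^(4)=-4; μ^(5)=-11

((0, 1, 1, 1, 0); (3, 0, 0, 0, 0); (0, 0, 1, 1, 1); (0, 0, 0, 0, 3); (0, 0, 0, 2, 0))


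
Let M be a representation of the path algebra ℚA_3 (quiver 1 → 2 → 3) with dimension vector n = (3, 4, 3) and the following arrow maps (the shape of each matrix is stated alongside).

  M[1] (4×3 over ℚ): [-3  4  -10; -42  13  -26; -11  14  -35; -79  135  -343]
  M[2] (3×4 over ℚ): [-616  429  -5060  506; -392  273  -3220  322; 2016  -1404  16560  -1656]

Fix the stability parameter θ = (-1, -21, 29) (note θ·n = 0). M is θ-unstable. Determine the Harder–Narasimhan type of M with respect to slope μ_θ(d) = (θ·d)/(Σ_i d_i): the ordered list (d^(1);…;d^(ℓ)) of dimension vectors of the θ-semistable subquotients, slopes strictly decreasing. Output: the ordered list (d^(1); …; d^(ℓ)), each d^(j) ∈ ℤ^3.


Interval decomposition of M: I[1,2]^2, I[1,3], I[2,2], I[3,3]^2.
HN type (ℓ=3): μ^(1)=29; μ^(2)=-11; μ^(3)=-21

((0, 0, 3); (3, 3, 0); (0, 1, 0))


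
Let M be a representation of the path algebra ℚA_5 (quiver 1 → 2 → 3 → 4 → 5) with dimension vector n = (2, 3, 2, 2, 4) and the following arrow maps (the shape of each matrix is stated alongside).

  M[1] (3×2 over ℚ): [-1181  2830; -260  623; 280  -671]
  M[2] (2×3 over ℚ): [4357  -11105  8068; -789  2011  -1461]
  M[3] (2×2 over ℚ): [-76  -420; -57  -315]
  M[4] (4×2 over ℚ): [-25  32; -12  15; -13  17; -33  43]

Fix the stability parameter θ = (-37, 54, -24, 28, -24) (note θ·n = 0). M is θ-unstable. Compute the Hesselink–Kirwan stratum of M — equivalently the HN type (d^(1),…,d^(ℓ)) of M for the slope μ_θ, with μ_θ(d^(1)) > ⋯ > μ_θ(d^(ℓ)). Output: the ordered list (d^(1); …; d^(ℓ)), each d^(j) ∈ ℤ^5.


Barcode: M ≅ I[1,3], I[1,5], I[2,2], I[4,5], I[5,5]^2. HN layers by μ_θ (6 steps, strictly decreasing):
  μ^(1)=54; μ^(2)=15; μ^(3)=17/2; μ^(4)=2; μ^(5)=-24; μ^(6)=-37

((0, 1, 0, 0, 0); (0, 1, 1, 0, 0); (0, 1, 1, 1, 1); (0, 0, 0, 1, 1); (0, 0, 0, 0, 2); (2, 0, 0, 0, 0))


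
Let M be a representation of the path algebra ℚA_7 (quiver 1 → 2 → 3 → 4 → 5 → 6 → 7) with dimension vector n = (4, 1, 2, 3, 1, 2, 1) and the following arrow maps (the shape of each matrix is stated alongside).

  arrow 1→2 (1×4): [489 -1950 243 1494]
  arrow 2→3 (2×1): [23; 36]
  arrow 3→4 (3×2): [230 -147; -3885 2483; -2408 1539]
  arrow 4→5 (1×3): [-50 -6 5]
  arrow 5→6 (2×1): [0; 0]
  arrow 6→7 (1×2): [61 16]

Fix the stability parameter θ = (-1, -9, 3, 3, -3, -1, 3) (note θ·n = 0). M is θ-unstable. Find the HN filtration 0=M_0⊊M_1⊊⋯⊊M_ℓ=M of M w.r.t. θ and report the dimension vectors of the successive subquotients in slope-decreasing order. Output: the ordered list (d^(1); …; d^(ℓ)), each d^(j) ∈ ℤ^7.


Interval decomposition of M: I[1,1]^3, I[1,5], I[3,4], I[4,4], I[6,6], I[6,7].
HN type (ℓ=4): μ^(1)=3; μ^(2)=1; μ^(3)=-1; μ^(4)=-5

((0, 0, 1, 2, 0, 0, 1); (0, 0, 1, 1, 1, 0, 0); (3, 0, 0, 0, 0, 2, 0); (1, 1, 0, 0, 0, 0, 0))


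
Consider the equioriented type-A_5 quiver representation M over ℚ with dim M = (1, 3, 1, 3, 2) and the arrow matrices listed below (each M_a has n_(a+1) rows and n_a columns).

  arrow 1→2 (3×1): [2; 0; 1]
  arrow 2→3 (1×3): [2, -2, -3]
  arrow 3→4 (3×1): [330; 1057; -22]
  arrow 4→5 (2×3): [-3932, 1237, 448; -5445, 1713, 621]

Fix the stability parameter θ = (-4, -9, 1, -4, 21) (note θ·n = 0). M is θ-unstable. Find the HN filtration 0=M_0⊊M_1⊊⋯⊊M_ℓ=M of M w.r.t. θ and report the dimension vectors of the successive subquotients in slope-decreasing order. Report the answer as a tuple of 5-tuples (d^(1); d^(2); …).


Via rank(M_{q-1}∘⋯∘M_p): M ≅ I[1,5], I[2,2]^2, I[4,4], I[4,5].
μ_θ-semistable layers: μ^(1)=21; μ^(2)=-3/2; μ^(3)=-4; μ^(4)=-13/2; μ^(5)=-9

((0, 0, 0, 0, 2); (0, 0, 1, 1, 0); (0, 0, 0, 2, 0); (1, 1, 0, 0, 0); (0, 2, 0, 0, 0))


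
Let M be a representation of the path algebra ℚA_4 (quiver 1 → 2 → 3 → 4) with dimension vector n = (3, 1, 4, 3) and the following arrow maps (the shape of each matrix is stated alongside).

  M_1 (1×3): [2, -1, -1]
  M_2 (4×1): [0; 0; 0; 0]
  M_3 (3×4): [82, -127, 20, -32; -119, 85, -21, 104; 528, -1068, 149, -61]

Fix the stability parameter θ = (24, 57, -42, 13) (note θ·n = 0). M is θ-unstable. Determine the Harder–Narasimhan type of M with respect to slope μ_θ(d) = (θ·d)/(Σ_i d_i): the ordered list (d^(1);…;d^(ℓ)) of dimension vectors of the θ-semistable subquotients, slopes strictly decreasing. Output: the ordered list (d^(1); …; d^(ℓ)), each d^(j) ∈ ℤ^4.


Via rank(M_{q-1}∘⋯∘M_p): M ≅ I[1,1]^2, I[1,2], I[3,3], I[3,4]^3.
μ_θ-semistable layers: μ^(1)=57; μ^(2)=24; μ^(3)=13; μ^(4)=-42

((0, 1, 0, 0); (3, 0, 0, 0); (0, 0, 0, 3); (0, 0, 4, 0))


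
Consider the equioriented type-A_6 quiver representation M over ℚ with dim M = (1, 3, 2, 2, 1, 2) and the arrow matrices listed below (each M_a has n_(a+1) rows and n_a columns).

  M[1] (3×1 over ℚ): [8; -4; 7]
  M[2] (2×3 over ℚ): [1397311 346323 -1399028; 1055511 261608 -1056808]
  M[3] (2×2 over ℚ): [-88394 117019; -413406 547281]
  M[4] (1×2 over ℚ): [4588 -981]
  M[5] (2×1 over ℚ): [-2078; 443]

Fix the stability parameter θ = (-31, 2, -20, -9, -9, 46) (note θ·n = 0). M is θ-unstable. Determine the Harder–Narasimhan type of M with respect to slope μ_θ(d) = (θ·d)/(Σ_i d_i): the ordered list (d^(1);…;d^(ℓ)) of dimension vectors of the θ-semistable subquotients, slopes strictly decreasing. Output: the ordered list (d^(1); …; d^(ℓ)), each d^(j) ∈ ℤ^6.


Interval decomposition of M: I[1,2], I[2,3], I[2,6], I[4,4], I[6,6].
HN type (ℓ=4): μ^(1)=46; μ^(2)=2; μ^(3)=-9; μ^(4)=-31

((0, 0, 0, 0, 0, 2); (0, 1, 0, 0, 0, 0); (0, 2, 2, 2, 1, 0); (1, 0, 0, 0, 0, 0))


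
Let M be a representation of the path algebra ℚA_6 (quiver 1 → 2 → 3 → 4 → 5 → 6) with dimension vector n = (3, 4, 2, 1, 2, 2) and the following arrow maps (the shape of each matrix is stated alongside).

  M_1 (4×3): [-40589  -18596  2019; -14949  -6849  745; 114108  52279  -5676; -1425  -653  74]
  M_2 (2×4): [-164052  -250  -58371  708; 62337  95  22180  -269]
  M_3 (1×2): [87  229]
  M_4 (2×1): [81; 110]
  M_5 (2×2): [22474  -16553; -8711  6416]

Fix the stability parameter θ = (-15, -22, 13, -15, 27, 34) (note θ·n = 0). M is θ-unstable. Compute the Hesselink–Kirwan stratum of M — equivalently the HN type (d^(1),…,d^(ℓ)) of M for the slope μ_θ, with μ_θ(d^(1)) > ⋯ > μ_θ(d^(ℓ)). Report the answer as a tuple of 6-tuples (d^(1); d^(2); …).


Barcode: M ≅ I[1,2], I[1,3], I[1,6], I[2,2], I[5,6]. HN layers by μ_θ (6 steps, strictly decreasing):
  μ^(1)=34; μ^(2)=27; μ^(3)=13; μ^(4)=-1; μ^(5)=-37/2; μ^(6)=-22

((0, 0, 0, 0, 0, 2); (0, 0, 0, 0, 2, 0); (0, 0, 1, 0, 0, 0); (0, 0, 1, 1, 0, 0); (3, 3, 0, 0, 0, 0); (0, 1, 0, 0, 0, 0))


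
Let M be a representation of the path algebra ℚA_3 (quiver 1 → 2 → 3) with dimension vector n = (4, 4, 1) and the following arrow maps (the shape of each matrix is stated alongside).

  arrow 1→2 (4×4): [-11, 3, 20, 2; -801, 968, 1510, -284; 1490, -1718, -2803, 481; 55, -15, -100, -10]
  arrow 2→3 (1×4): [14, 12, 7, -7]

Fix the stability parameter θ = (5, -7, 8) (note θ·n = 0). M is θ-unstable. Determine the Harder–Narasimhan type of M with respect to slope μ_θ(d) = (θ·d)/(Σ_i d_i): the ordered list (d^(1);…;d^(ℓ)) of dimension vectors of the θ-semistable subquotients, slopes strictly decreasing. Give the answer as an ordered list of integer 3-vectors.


Barcode: M ≅ I[1,1], I[1,2]^2, I[1,3], I[2,2]. HN layers by μ_θ (4 steps, strictly decreasing):
  μ^(1)=8; μ^(2)=5; μ^(3)=-1; μ^(4)=-7

((0, 0, 1); (1, 0, 0); (3, 3, 0); (0, 1, 0))


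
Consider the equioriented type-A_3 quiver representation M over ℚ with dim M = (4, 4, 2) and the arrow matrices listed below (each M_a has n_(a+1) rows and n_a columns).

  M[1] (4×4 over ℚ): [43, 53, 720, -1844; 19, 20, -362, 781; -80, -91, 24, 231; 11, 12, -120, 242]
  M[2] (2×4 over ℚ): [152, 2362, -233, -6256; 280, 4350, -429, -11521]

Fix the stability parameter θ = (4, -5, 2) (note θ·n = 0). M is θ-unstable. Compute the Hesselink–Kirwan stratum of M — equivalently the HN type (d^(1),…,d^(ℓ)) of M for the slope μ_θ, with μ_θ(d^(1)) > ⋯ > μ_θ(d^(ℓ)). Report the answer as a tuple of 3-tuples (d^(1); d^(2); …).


Via rank(M_{q-1}∘⋯∘M_p): M ≅ I[1,2]^2, I[1,3]^2.
μ_θ-semistable layers: μ^(1)=2; μ^(2)=-1/2

((0, 0, 2); (4, 4, 0))


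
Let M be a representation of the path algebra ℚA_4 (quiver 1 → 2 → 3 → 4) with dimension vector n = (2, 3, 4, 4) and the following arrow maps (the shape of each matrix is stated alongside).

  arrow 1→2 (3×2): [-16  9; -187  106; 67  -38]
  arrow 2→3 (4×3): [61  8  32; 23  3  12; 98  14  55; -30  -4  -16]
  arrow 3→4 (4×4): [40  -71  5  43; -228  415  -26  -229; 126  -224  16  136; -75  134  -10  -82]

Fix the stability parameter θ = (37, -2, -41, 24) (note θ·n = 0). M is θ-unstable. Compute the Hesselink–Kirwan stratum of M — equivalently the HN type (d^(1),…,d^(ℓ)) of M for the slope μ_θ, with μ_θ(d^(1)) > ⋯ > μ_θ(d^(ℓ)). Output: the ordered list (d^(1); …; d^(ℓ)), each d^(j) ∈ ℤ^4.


Via rank(M_{q-1}∘⋯∘M_p): M ≅ I[1,4]^2, I[2,4], I[3,3], I[4,4].
μ_θ-semistable layers: μ^(1)=24; μ^(2)=-2; μ^(3)=-43/2; μ^(4)=-41

((0, 0, 0, 4); (2, 2, 2, 0); (0, 1, 1, 0); (0, 0, 1, 0))


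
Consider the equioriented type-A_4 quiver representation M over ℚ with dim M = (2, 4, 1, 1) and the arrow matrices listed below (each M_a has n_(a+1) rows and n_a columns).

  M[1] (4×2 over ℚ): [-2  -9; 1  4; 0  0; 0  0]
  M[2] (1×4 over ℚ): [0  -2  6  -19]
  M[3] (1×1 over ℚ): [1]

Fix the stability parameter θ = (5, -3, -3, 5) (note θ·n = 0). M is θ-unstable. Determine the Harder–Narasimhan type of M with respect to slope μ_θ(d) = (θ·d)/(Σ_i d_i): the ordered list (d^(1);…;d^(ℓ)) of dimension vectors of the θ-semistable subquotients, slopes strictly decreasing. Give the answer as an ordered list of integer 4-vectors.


Interval decomposition of M: I[1,2], I[1,4], I[2,2]^2.
HN type (ℓ=4): μ^(1)=5; μ^(2)=1; μ^(3)=-1/3; μ^(4)=-3

((0, 0, 0, 1); (1, 1, 0, 0); (1, 1, 1, 0); (0, 2, 0, 0))


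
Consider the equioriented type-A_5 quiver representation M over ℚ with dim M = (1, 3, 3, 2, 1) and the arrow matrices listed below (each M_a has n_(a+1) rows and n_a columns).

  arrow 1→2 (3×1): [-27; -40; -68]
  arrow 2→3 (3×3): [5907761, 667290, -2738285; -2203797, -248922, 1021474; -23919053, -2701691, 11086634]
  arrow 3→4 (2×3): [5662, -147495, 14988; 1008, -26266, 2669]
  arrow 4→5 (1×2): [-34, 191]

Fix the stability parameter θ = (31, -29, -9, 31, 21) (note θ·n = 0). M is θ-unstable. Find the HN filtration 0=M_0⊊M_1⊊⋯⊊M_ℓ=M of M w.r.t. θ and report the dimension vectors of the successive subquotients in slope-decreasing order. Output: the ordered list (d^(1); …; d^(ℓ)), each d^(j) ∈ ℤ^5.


Interval decomposition of M: I[1,5], I[2,3], I[2,4].
HN type (ℓ=5): μ^(1)=31; μ^(2)=26; μ^(3)=-7/3; μ^(4)=-9; μ^(5)=-29

((0, 0, 0, 1, 0); (0, 0, 0, 1, 1); (1, 1, 1, 0, 0); (0, 0, 2, 0, 0); (0, 2, 0, 0, 0))


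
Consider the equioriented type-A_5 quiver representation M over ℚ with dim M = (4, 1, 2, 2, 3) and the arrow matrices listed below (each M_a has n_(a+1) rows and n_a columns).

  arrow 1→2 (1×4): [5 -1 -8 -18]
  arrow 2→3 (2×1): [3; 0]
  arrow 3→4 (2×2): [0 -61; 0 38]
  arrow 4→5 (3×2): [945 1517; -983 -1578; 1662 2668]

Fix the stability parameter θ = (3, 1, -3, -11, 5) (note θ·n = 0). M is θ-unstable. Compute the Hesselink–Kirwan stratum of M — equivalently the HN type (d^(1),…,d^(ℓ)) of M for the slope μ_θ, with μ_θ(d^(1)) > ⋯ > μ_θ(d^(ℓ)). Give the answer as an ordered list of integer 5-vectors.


Interval decomposition of M: I[1,1]^3, I[1,3], I[3,5], I[4,5], I[5,5].
HN type (ℓ=5): μ^(1)=5; μ^(2)=3; μ^(3)=1/3; μ^(4)=-7; μ^(5)=-11

((0, 0, 0, 0, 3); (3, 0, 0, 0, 0); (1, 1, 1, 0, 0); (0, 0, 1, 1, 0); (0, 0, 0, 1, 0))


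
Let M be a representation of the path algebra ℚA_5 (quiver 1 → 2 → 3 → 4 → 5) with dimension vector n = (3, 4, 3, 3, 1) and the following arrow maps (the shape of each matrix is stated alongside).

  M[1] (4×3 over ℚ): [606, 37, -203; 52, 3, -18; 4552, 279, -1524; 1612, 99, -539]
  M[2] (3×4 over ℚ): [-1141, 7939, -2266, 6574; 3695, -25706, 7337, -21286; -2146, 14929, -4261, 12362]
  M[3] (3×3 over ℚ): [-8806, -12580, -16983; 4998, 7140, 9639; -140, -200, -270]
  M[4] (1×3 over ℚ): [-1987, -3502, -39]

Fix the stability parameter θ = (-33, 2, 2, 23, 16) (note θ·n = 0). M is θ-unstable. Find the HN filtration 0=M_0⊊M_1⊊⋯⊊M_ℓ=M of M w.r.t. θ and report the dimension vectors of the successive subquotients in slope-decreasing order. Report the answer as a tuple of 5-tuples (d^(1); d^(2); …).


Interval decomposition of M: I[1,3]^2, I[1,5], I[2,2], I[4,4]^2.
HN type (ℓ=4): μ^(1)=23; μ^(2)=39/2; μ^(3)=2; μ^(4)=-33

((0, 0, 0, 2, 0); (0, 0, 0, 1, 1); (0, 4, 3, 0, 0); (3, 0, 0, 0, 0))


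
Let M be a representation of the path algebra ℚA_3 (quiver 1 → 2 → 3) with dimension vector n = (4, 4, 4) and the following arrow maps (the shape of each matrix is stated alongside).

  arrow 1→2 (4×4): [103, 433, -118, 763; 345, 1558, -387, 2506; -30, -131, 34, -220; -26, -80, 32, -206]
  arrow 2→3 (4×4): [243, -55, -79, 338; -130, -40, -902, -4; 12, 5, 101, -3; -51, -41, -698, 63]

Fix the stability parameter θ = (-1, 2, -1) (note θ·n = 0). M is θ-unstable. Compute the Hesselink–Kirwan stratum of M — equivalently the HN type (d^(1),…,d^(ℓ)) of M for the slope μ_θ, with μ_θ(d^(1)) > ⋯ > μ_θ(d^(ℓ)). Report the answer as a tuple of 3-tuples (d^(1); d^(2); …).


Barcode: M ≅ I[1,1], I[1,3]^3, I[2,3]. HN layers by μ_θ (2 steps, strictly decreasing):
  μ^(1)=1/2; μ^(2)=-1

((0, 4, 4); (4, 0, 0))


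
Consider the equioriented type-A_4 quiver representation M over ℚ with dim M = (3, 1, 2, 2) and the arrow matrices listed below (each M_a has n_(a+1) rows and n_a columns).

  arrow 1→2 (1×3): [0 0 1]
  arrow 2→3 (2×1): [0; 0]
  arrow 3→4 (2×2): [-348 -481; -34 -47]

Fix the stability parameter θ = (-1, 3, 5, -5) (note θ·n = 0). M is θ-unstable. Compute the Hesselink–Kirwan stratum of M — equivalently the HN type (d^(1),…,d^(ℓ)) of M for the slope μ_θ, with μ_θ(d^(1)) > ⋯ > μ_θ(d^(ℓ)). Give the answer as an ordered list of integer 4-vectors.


Via rank(M_{q-1}∘⋯∘M_p): M ≅ I[1,1]^2, I[1,2], I[3,4]^2.
μ_θ-semistable layers: μ^(1)=3; μ^(2)=0; μ^(3)=-1

((0, 1, 0, 0); (0, 0, 2, 2); (3, 0, 0, 0))


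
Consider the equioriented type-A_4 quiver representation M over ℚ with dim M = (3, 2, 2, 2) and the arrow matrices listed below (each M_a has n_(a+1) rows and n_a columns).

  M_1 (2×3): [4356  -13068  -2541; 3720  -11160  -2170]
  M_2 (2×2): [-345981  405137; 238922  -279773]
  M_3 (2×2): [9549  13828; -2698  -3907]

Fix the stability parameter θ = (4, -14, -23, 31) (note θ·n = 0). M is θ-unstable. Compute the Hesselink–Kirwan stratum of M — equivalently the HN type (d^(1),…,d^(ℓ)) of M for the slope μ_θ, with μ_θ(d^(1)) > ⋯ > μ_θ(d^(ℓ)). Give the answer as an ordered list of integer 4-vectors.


Interval decomposition of M: I[1,1]^2, I[1,4], I[2,4].
HN type (ℓ=4): μ^(1)=31; μ^(2)=4; μ^(3)=-11; μ^(4)=-37/2

((0, 0, 0, 2); (2, 0, 0, 0); (1, 1, 1, 0); (0, 1, 1, 0))


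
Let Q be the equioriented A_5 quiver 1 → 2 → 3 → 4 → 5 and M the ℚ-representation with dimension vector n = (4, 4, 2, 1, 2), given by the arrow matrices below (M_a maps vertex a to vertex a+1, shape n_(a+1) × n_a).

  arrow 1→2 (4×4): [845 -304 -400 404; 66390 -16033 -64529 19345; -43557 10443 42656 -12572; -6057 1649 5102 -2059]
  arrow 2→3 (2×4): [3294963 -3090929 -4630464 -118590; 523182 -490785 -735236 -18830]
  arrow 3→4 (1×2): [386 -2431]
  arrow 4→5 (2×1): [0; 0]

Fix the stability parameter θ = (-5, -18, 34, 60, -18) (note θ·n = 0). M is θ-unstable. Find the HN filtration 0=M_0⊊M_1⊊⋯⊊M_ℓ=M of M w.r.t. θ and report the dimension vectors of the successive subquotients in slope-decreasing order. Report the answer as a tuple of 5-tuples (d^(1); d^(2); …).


Via rank(M_{q-1}∘⋯∘M_p): M ≅ I[1,2]^2, I[1,3], I[1,4], I[5,5]^2.
μ_θ-semistable layers: μ^(1)=60; μ^(2)=34; μ^(3)=-23/2; μ^(4)=-18

((0, 0, 0, 1, 0); (0, 0, 2, 0, 0); (4, 4, 0, 0, 0); (0, 0, 0, 0, 2))


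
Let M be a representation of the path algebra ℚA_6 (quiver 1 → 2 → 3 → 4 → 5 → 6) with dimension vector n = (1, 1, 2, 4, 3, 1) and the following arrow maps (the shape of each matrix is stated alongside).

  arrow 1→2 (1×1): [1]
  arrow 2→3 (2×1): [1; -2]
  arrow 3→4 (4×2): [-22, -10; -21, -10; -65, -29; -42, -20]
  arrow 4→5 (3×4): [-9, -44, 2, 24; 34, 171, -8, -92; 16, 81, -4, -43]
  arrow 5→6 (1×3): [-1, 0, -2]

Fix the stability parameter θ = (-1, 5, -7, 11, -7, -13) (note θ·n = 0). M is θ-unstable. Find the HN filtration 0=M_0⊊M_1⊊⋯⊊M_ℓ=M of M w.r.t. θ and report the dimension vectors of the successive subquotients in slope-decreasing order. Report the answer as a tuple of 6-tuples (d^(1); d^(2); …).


Interval decomposition of M: I[1,6], I[3,5], I[4,4], I[4,5].
HN type (ℓ=4): μ^(1)=11; μ^(2)=2; μ^(3)=-2; μ^(4)=-7

((0, 0, 0, 1, 0, 0); (0, 0, 0, 2, 2, 0); (1, 1, 1, 1, 1, 1); (0, 0, 1, 0, 0, 0))


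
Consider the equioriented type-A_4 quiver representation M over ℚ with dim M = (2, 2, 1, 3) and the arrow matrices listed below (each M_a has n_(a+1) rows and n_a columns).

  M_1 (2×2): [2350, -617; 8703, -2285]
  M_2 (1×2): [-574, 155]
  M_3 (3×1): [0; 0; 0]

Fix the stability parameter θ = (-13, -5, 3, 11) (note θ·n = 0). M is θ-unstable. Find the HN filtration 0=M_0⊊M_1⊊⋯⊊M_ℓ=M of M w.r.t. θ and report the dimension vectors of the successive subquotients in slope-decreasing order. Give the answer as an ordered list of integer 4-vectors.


Barcode: M ≅ I[1,2], I[1,3], I[4,4]^3. HN layers by μ_θ (4 steps, strictly decreasing):
  μ^(1)=11; μ^(2)=3; μ^(3)=-5; μ^(4)=-13

((0, 0, 0, 3); (0, 0, 1, 0); (0, 2, 0, 0); (2, 0, 0, 0))


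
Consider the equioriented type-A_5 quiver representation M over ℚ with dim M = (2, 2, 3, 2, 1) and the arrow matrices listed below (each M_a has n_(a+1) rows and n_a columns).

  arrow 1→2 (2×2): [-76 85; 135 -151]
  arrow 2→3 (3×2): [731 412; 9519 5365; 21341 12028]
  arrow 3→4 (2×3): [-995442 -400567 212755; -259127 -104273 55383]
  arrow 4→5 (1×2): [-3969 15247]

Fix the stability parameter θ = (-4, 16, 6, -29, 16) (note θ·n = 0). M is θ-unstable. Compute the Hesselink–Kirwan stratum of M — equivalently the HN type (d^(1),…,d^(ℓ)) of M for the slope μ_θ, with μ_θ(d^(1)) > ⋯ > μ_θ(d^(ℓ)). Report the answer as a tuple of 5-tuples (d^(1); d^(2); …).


Interval decomposition of M: I[1,4], I[1,5], I[3,3].
HN type (ℓ=4): μ^(1)=16; μ^(2)=6; μ^(3)=-7/3; μ^(4)=-4

((0, 0, 0, 0, 1); (0, 0, 1, 0, 0); (0, 2, 2, 2, 0); (2, 0, 0, 0, 0))


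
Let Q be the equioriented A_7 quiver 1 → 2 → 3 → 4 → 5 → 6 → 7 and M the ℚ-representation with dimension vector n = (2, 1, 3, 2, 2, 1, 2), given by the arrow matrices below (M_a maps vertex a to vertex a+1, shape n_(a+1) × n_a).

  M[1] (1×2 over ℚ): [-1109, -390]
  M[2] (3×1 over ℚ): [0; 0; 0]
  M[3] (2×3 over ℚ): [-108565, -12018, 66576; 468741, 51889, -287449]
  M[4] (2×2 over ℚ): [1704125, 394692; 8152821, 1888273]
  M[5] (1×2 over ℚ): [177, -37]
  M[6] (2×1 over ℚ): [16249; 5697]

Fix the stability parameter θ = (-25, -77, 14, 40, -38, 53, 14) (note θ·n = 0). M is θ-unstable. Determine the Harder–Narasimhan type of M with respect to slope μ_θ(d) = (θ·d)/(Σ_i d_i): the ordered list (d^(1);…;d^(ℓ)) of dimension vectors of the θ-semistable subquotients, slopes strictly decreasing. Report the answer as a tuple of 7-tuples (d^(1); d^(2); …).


Barcode: M ≅ I[1,1], I[1,2], I[3,3], I[3,5], I[3,7], I[7,7]. HN layers by μ_θ (5 steps, strictly decreasing):
  μ^(1)=67/2; μ^(2)=14; μ^(3)=16/3; μ^(4)=-25; μ^(5)=-51

((0, 0, 0, 0, 0, 1, 1); (0, 0, 1, 0, 0, 0, 1); (0, 0, 2, 2, 2, 0, 0); (1, 0, 0, 0, 0, 0, 0); (1, 1, 0, 0, 0, 0, 0))


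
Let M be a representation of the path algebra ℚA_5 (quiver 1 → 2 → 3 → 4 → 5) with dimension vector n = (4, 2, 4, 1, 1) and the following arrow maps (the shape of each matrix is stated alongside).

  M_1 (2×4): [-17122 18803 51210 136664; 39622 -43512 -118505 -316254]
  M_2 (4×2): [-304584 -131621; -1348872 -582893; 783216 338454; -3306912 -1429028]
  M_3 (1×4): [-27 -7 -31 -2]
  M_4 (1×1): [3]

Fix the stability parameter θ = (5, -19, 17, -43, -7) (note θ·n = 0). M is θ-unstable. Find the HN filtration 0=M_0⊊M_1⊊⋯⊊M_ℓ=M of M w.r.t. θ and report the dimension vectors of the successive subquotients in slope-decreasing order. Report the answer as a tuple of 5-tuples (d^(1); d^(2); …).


Barcode: M ≅ I[1,1]^2, I[1,2], I[1,3], I[3,3]^2, I[3,5]. HN layers by μ_θ (4 steps, strictly decreasing):
  μ^(1)=17; μ^(2)=5; μ^(3)=-7; μ^(4)=-13

((0, 0, 3, 0, 0); (2, 0, 0, 0, 0); (2, 2, 0, 0, 1); (0, 0, 1, 1, 0))


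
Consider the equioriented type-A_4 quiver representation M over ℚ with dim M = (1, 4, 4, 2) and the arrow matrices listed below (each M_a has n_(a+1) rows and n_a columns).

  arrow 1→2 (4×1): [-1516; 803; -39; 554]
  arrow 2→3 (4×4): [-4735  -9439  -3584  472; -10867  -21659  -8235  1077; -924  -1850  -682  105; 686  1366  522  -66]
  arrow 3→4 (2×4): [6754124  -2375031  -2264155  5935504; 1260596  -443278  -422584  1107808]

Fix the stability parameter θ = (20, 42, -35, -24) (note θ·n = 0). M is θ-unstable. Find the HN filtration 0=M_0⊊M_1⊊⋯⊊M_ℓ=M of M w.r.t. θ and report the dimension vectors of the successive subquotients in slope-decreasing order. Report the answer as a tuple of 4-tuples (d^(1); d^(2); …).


Interval decomposition of M: I[1,3], I[2,2], I[2,4]^2, I[3,3].
HN type (ℓ=4): μ^(1)=42; μ^(2)=9; μ^(3)=-17/3; μ^(4)=-35

((0, 1, 0, 0); (1, 1, 1, 0); (0, 2, 2, 2); (0, 0, 1, 0))


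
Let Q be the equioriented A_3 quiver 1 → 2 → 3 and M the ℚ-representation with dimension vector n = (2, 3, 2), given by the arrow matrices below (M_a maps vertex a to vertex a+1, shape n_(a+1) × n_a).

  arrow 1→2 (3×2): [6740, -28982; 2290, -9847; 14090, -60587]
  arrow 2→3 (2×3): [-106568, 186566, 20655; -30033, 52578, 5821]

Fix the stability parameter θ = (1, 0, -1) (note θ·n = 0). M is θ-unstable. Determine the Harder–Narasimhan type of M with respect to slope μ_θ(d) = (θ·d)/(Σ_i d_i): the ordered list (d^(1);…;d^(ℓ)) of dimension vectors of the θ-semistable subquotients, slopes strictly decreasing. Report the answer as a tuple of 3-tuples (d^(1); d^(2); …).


Via rank(M_{q-1}∘⋯∘M_p): M ≅ I[1,1], I[1,3], I[2,2], I[2,3].
μ_θ-semistable layers: μ^(1)=1; μ^(2)=0; μ^(3)=-1/2

((1, 0, 0); (1, 2, 1); (0, 1, 1))


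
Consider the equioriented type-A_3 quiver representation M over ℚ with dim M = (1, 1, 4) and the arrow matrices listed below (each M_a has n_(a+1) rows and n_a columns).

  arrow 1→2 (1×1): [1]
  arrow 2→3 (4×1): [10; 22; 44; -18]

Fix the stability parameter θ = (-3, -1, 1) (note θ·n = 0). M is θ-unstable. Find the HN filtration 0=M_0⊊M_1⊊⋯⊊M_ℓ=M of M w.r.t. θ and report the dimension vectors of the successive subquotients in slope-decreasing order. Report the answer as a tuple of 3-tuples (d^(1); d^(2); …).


Interval decomposition of M: I[1,3], I[3,3]^3.
HN type (ℓ=3): μ^(1)=1; μ^(2)=-1; μ^(3)=-3

((0, 0, 4); (0, 1, 0); (1, 0, 0))


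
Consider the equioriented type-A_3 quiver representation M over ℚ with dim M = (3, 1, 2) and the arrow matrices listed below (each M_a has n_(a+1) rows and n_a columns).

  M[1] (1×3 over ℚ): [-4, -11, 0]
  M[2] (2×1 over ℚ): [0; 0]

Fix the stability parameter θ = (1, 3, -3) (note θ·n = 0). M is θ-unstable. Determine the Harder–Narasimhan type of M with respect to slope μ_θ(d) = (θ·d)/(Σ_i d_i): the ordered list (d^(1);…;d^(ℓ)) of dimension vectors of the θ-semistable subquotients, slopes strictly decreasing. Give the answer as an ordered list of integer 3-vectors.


Via rank(M_{q-1}∘⋯∘M_p): M ≅ I[1,1]^2, I[1,2], I[3,3]^2.
μ_θ-semistable layers: μ^(1)=3; μ^(2)=1; μ^(3)=-3

((0, 1, 0); (3, 0, 0); (0, 0, 2))


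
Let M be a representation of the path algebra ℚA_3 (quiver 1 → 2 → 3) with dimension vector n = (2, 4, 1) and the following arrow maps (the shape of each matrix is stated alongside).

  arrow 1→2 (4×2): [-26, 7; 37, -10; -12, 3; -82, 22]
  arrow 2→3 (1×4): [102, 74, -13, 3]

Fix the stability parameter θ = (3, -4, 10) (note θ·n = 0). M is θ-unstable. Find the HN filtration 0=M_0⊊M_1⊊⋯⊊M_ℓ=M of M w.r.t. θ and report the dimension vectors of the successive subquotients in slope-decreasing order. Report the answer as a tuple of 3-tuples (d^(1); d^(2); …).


Interval decomposition of M: I[1,2], I[1,3], I[2,2]^2.
HN type (ℓ=3): μ^(1)=10; μ^(2)=-1/2; μ^(3)=-4

((0, 0, 1); (2, 2, 0); (0, 2, 0))


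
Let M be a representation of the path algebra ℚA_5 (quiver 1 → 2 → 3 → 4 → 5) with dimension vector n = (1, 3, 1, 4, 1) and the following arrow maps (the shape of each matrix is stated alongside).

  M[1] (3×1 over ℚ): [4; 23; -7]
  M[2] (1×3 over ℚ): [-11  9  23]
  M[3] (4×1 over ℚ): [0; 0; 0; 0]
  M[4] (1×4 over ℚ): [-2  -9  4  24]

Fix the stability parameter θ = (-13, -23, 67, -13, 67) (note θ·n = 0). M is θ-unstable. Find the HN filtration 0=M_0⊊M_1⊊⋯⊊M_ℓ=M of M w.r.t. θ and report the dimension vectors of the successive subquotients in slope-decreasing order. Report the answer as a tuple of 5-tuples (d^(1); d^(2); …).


Interval decomposition of M: I[1,3], I[2,2]^2, I[4,4]^3, I[4,5].
HN type (ℓ=4): μ^(1)=67; μ^(2)=-13; μ^(3)=-18; μ^(4)=-23

((0, 0, 1, 0, 1); (0, 0, 0, 4, 0); (1, 1, 0, 0, 0); (0, 2, 0, 0, 0))


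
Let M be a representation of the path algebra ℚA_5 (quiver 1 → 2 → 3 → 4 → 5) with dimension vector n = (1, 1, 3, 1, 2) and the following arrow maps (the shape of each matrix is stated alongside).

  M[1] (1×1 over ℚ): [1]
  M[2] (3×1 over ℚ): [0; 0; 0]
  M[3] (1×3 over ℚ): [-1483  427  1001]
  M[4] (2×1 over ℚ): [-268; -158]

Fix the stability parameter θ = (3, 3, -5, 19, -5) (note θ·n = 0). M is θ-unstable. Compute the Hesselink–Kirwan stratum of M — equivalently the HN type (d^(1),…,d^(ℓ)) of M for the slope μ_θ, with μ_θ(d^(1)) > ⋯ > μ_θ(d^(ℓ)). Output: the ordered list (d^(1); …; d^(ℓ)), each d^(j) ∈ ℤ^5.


Interval decomposition of M: I[1,2], I[3,3]^2, I[3,5], I[5,5].
HN type (ℓ=3): μ^(1)=7; μ^(2)=3; μ^(3)=-5

((0, 0, 0, 1, 1); (1, 1, 0, 0, 0); (0, 0, 3, 0, 1))


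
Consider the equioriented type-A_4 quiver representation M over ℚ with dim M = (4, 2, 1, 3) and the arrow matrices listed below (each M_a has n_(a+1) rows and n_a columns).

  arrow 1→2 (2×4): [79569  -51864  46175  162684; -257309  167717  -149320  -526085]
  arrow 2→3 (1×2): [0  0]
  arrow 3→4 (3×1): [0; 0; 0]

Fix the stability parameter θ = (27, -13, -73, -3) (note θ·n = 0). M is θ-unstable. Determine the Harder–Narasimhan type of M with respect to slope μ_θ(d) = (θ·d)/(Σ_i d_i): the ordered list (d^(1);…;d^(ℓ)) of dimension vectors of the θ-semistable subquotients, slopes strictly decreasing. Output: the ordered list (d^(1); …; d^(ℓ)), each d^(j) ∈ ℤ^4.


Barcode: M ≅ I[1,1]^2, I[1,2]^2, I[3,3], I[4,4]^3. HN layers by μ_θ (4 steps, strictly decreasing):
  μ^(1)=27; μ^(2)=7; μ^(3)=-3; μ^(4)=-73

((2, 0, 0, 0); (2, 2, 0, 0); (0, 0, 0, 3); (0, 0, 1, 0))
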